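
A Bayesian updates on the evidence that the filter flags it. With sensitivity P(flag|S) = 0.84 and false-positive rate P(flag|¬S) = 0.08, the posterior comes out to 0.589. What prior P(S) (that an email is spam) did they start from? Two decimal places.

P(S) = 0.12

Bayes' rule in odds form gives O(S|E) = O(S)·[P(E|S)/P(E|¬S)], hence O(S) = O(S|E)/LR.
Posterior odds = 0.589/(1−0.589) = 1.4331. LR = 0.84/0.08 = 10.5000.
Prior odds = 1.4331/10.5000 = 0.1365, so P(S) = 0.1365/(1+0.1365) ≈ 0.12.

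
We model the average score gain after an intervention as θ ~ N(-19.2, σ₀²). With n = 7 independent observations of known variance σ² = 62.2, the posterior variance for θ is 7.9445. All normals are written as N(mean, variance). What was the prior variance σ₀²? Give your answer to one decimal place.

σ₀² = 75.0

Posterior precision equals prior precision plus data precision: 1/σ_n² = 1/σ₀² + n/σ².
So 1/σ₀² = 1/7.9445 − 7/62.2 = 0.125873 − 0.112540 = 0.013333.
Hence σ₀² = 1/0.013333 ≈ 75.0.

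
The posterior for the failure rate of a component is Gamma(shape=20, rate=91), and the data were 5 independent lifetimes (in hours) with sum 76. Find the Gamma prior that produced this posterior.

Gamma(shape=15, rate=15)

Gamma–exponential conjugacy: posterior shape = α + n, posterior rate = β + Σtᵢ.
So α = 20 − 5 = 15 and β = 91 − 76 = 15.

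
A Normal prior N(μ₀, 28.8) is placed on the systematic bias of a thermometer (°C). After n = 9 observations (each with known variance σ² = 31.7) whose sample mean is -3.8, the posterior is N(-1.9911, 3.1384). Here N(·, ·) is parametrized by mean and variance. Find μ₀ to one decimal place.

μ₀ = 12.8

With known observation variance, the Normal–Normal posterior has precision τ_n = τ₀ + n/σ² and mean μ_n = (τ₀μ₀ + (n/σ²)x̄)/τ_n.
Here τ₀ = 1/28.8 = 0.034722 and τ_data = 9/31.7 = 0.283912, so τ_n = 0.318634.
Rearranging for μ₀: μ₀ = (μ_n·τ_n − τ_data·x̄)/τ₀ = (-1.9911·0.318634 − 0.283912·-3.8) / 0.034722 = 0.444433/0.034722 ≈ 12.8.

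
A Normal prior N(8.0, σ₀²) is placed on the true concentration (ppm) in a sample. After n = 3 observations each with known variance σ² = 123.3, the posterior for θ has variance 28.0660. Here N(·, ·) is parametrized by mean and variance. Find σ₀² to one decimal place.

σ₀² = 88.5

For the Normal–Normal model with known σ², precisions add: τ_n = τ₀ + n/σ².
So 1/σ₀² = 1/28.0660 − 3/123.3 = 0.035630 − 0.024331 = 0.011299.
Hence σ₀² = 1/0.011299 ≈ 88.5.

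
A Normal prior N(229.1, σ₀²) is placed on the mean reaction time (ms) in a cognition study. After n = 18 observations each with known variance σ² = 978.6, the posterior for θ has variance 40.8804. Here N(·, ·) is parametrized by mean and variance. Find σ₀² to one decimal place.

Posterior precision equals prior precision plus data precision: 1/σ_n² = 1/σ₀² + n/σ².
So 1/σ₀² = 1/40.8804 − 18/978.6 = 0.024462 − 0.018394 = 0.006068.
Hence σ₀² = 1/0.006068 ≈ 164.8.

σ₀² = 164.8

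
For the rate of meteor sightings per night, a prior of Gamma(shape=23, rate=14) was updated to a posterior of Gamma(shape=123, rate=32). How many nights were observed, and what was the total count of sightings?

Gamma–Poisson conjugacy: posterior shape = α + Σxᵢ, posterior rate = β + n.
Matching: Σxᵢ = 123 − 23 = 100 and n = 32 − 14 = 18.

n = 18 nights with total 100 sightings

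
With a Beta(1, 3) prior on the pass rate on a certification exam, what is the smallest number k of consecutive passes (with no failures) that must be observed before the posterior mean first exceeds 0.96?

After k passes and 0 failures the posterior is Beta(1+k, 3), with mean (1+k)/(1+3+k).
Set (1+k)/(4+k) > 0.96 and solve: k > (0.96·4 − 1)/(1 − 0.96) = 71.000.
The smallest integer exceeding 71.000 is 72, and checking k=72: (73)/(76) = 0.9605 > 0.96.

k = 72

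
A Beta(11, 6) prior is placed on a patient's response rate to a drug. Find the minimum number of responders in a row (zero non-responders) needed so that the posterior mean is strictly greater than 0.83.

k = 19

After k responders and 0 non-responders the posterior is Beta(11+k, 6), with mean (11+k)/(11+6+k).
Set (11+k)/(17+k) > 0.83 and solve: k > (0.83·17 − 11)/(1 − 0.83) = 18.294.
The smallest integer exceeding 18.294 is 19, and checking k=19: (30)/(36) = 0.8333 > 0.83.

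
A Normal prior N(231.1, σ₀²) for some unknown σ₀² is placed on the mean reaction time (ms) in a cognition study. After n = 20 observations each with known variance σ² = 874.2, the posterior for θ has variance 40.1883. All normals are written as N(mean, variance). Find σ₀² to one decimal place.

σ₀² = 498.8

Posterior precision equals prior precision plus data precision: 1/σ_n² = 1/σ₀² + n/σ².
So 1/σ₀² = 1/40.1883 − 20/874.2 = 0.024883 − 0.022878 = 0.002005.
Hence σ₀² = 1/0.002005 ≈ 498.8.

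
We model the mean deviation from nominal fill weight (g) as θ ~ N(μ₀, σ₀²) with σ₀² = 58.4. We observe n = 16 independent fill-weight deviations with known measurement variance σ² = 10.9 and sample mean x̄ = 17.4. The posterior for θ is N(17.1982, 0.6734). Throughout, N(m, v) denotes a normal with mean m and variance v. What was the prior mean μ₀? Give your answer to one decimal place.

μ₀ = -0.1

With known observation variance, the Normal–Normal posterior has precision τ_n = τ₀ + n/σ² and mean μ_n = (τ₀μ₀ + (n/σ²)x̄)/τ_n.
Here τ₀ = 1/58.4 = 0.017123 and τ_data = 16/10.9 = 1.467890, so τ_n = 1.485013.
Rearranging for μ₀: μ₀ = (μ_n·τ_n − τ_data·x̄)/τ₀ = (17.1982·1.485013 − 1.467890·17.4) / 0.017123 = -0.001735/0.017123 ≈ -0.1.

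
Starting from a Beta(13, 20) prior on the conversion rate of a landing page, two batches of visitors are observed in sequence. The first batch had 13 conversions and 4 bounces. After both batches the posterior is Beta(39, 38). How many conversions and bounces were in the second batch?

Because Beta–binomial updating is additive in the counts, the combined data contributed (α_post−α_prior, β_post−β_prior) successes and failures.
Total across both batches: 39−13=26 conversions, 38−20=18 bounces.
Subtract the first batch: 26−13=13 conversions and 18−4=14 bounces.

13 conversions and 14 bounces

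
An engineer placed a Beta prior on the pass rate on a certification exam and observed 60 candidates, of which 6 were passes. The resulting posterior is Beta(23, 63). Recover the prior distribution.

Beta is conjugate to the binomial likelihood: posterior = Beta(α+s, β+f).
So α = 23 − 6 = 17 and β = 63 − 54 = 9.

Beta(17, 9)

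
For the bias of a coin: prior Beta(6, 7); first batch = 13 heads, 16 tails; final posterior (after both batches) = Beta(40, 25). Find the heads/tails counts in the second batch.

Sequential conjugate updates are equivalent to a single update on the pooled data, so total successes = posterior α − prior α and total failures = posterior β − prior β.
Total across both batches: 40−6=34 heads, 25−7=18 tails.
Subtract the first batch: 34−13=21 heads and 18−16=2 tails.

21 heads and 2 tails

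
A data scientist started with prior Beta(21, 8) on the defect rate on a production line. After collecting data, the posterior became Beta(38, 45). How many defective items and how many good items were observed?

Under Beta–binomial conjugacy the posterior parameters are (a+s, b+f).
Match parameters: s=38−21=17, f=45−8=37.

17 defective items and 37 good items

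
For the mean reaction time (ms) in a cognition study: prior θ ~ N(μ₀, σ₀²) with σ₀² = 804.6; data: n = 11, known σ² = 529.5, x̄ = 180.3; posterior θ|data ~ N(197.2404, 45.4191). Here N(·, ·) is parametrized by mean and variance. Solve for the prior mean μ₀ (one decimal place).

The posterior mean is a precision-weighted average: μ_n = (τ₀μ₀ + τ_data·x̄)/(τ₀+τ_data), with τ₀=1/σ₀² and τ_data=n/σ².
Here τ₀ = 1/804.6 = 0.001243 and τ_data = 11/529.5 = 0.020774, so τ_n = 0.022017.
Rearranging for μ₀: μ₀ = (μ_n·τ_n − τ_data·x̄)/τ₀ = (197.2404·0.022017 − 0.020774·180.3) / 0.001243 = 0.597090/0.001243 ≈ 480.4.

μ₀ = 480.4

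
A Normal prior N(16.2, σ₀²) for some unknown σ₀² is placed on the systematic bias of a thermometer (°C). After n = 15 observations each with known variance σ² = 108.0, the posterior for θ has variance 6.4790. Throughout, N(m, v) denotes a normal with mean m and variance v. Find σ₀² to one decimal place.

σ₀² = 64.7

For the Normal–Normal model with known σ², precisions add: τ_n = τ₀ + n/σ².
So 1/σ₀² = 1/6.4790 − 15/108.0 = 0.154345 − 0.138889 = 0.015456.
Hence σ₀² = 1/0.015456 ≈ 64.7.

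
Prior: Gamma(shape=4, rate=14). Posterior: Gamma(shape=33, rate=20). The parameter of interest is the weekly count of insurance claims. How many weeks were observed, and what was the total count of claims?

Gamma–Poisson conjugacy: posterior shape = α + Σxᵢ, posterior rate = β + n.
Matching: Σxᵢ = 33 − 4 = 29 and n = 20 − 14 = 6.

n = 6 weeks with total 29 claims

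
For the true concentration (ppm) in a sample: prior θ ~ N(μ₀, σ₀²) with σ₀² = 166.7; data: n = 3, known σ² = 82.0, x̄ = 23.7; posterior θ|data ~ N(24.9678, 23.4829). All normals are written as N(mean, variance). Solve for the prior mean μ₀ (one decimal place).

The posterior mean is a precision-weighted average: μ_n = (τ₀μ₀ + τ_data·x̄)/(τ₀+τ_data), with τ₀=1/σ₀² and τ_data=n/σ².
Here τ₀ = 1/166.7 = 0.005999 and τ_data = 3/82.0 = 0.036585, so τ_n = 0.042584.
Rearranging for μ₀: μ₀ = (μ_n·τ_n − τ_data·x̄)/τ₀ = (24.9678·0.042584 − 0.036585·23.7) / 0.005999 = 0.196164/0.005999 ≈ 32.7.

μ₀ = 32.7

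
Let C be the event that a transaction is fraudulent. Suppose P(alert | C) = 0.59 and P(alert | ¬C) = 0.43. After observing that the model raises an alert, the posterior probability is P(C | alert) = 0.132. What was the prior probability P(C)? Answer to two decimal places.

P(C) = 0.10

Bayes' rule in odds form gives O(C|E) = O(C)·[P(E|C)/P(E|¬C)], hence O(C) = O(C|E)/LR.
Posterior odds = 0.132/(1−0.132) = 0.1521. LR = 0.59/0.43 = 1.3721.
Prior odds = 0.1521/1.3721 = 0.1109, so P(C) = 0.1109/(1+0.1109) ≈ 0.10.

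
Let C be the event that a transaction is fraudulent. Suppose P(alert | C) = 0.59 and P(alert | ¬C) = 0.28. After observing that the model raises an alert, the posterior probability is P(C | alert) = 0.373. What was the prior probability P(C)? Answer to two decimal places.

In odds form, posterior odds = prior odds × likelihood ratio, so prior odds = posterior odds ÷ LR.
Posterior odds = 0.373/(1−0.373) = 0.5949. LR = 0.59/0.28 = 2.1071.
Prior odds = 0.5949/2.1071 = 0.2823, so P(C) = 0.2823/(1+0.2823) ≈ 0.22.

P(C) = 0.22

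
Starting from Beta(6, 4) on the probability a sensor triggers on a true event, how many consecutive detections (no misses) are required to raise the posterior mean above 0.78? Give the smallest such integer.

k = 9

After k detections and 0 misses the posterior is Beta(6+k, 4), with mean (6+k)/(6+4+k).
Set (6+k)/(10+k) > 0.78 and solve: k > (0.78·10 − 6)/(1 − 0.78) = 8.182.
The smallest integer exceeding 8.182 is 9, and checking k=9: (15)/(19) = 0.7895 > 0.78.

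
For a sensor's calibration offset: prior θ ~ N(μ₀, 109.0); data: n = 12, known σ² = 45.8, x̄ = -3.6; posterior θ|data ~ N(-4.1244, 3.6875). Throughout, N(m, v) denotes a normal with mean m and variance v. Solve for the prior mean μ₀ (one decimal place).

μ₀ = -19.1

The posterior mean is a precision-weighted average: μ_n = (τ₀μ₀ + τ_data·x̄)/(τ₀+τ_data), with τ₀=1/σ₀² and τ_data=n/σ².
Here τ₀ = 1/109.0 = 0.009174 and τ_data = 12/45.8 = 0.262009, so τ_n = 0.271183.
Rearranging for μ₀: μ₀ = (μ_n·τ_n − τ_data·x̄)/τ₀ = (-4.1244·0.271183 − 0.262009·-3.6) / 0.009174 = -0.175235/0.009174 ≈ -19.1.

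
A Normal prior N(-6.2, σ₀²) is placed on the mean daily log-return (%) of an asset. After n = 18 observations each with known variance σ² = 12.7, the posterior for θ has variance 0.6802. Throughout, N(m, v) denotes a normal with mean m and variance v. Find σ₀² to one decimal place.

σ₀² = 18.9

For the Normal–Normal model with known σ², precisions add: τ_n = τ₀ + n/σ².
So 1/σ₀² = 1/0.6802 − 18/12.7 = 1.470156 − 1.417323 = 0.052833.
Hence σ₀² = 1/0.052833 ≈ 18.9.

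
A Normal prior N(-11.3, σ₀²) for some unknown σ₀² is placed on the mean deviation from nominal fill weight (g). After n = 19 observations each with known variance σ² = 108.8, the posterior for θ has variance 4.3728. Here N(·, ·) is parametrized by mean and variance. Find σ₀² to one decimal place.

σ₀² = 18.5

For the Normal–Normal model with known σ², precisions add: τ_n = τ₀ + n/σ².
So 1/σ₀² = 1/4.3728 − 19/108.8 = 0.228686 − 0.174632 = 0.054054.
Hence σ₀² = 1/0.054054 ≈ 18.5.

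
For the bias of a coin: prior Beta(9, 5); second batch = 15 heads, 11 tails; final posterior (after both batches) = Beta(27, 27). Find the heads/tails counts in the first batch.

Sequential conjugate updates are equivalent to a single update on the pooled data, so total successes = posterior α − prior α and total failures = posterior β − prior β.
Total across both batches: 27−9=18 heads, 27−5=22 tails.
Subtract the second batch: 18−15=3 heads and 22−11=11 tails.

3 heads and 11 tails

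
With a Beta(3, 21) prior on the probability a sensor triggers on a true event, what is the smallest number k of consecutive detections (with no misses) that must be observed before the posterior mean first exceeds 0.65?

k = 37

After k detections and 0 misses the posterior is Beta(3+k, 21), with mean (3+k)/(3+21+k).
Set (3+k)/(24+k) > 0.65 and solve: k > (0.65·24 − 3)/(1 − 0.65) = 36.000.
The smallest integer exceeding 36.000 is 37.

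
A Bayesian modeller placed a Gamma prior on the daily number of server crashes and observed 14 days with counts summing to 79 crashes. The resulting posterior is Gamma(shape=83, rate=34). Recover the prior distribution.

A Gamma(α, β) prior (rate parametrization) on a Poisson rate with n observations summing to S gives posterior Gamma(α+S, β+n).
So α = 83 − 79 = 4 and β = 34 − 14 = 20.

Gamma(shape=4, rate=20)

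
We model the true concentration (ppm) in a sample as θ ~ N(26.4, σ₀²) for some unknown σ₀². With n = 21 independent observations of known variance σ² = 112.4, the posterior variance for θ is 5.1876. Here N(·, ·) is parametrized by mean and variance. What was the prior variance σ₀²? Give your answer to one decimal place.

Posterior precision equals prior precision plus data precision: 1/σ_n² = 1/σ₀² + n/σ².
So 1/σ₀² = 1/5.1876 − 21/112.4 = 0.192767 − 0.186833 = 0.005934.
Hence σ₀² = 1/0.005934 ≈ 168.5.

σ₀² = 168.5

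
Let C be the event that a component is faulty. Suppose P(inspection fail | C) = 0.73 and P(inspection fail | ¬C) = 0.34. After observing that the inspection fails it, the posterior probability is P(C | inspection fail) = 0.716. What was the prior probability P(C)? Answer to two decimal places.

P(C) = 0.54

In odds form, posterior odds = prior odds × likelihood ratio, so prior odds = posterior odds ÷ LR.
Posterior odds = 0.716/(1−0.716) = 2.5211. LR = 0.73/0.34 = 2.1471.
Prior odds = 2.5211/2.1471 = 1.1742, so P(C) = 1.1742/(1+1.1742) ≈ 0.54.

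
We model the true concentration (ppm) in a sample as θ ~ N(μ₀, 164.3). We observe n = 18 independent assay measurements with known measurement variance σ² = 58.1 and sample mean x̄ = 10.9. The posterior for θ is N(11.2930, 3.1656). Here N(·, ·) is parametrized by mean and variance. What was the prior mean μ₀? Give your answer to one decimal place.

The posterior mean is a precision-weighted average: μ_n = (τ₀μ₀ + τ_data·x̄)/(τ₀+τ_data), with τ₀=1/σ₀² and τ_data=n/σ².
Here τ₀ = 1/164.3 = 0.006086 and τ_data = 18/58.1 = 0.309811, so τ_n = 0.315897.
Rearranging for μ₀: μ₀ = (μ_n·τ_n − τ_data·x̄)/τ₀ = (11.2930·0.315897 − 0.309811·10.9) / 0.006086 = 0.190485/0.006086 ≈ 31.3.

μ₀ = 31.3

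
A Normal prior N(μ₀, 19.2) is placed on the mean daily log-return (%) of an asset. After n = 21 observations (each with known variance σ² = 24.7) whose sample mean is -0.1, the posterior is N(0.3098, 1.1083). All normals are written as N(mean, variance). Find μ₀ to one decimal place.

The posterior mean is a precision-weighted average: μ_n = (τ₀μ₀ + τ_data·x̄)/(τ₀+τ_data), with τ₀=1/σ₀² and τ_data=n/σ².
Here τ₀ = 1/19.2 = 0.052083 and τ_data = 21/24.7 = 0.850202, so τ_n = 0.902285.
Rearranging for μ₀: μ₀ = (μ_n·τ_n − τ_data·x̄)/τ₀ = (0.3098·0.902285 − 0.850202·-0.1) / 0.052083 = 0.364548/0.052083 ≈ 7.0.

μ₀ = 7.0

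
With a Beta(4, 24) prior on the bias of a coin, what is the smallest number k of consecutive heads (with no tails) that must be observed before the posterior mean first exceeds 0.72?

After k heads and 0 tails the posterior is Beta(4+k, 24), with mean (4+k)/(4+24+k).
Set (4+k)/(28+k) > 0.72 and solve: k > (0.72·28 − 4)/(1 − 0.72) = 57.714.
The smallest integer exceeding 57.714 is 58, and checking k=58: (62)/(86) = 0.7209 > 0.72.

k = 58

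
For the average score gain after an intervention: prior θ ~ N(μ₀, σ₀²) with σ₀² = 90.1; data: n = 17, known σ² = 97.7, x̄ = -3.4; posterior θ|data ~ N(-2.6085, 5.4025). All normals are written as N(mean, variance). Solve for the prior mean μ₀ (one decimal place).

μ₀ = 9.8

With known observation variance, the Normal–Normal posterior has precision τ_n = τ₀ + n/σ² and mean μ_n = (τ₀μ₀ + (n/σ²)x̄)/τ_n.
Here τ₀ = 1/90.1 = 0.011099 and τ_data = 17/97.7 = 0.174002, so τ_n = 0.185101.
Rearranging for μ₀: μ₀ = (μ_n·τ_n − τ_data·x̄)/τ₀ = (-2.6085·0.185101 − 0.174002·-3.4) / 0.011099 = 0.108771/0.011099 ≈ 9.8.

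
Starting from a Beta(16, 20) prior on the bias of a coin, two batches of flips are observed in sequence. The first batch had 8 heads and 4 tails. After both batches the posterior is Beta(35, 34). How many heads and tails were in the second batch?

11 heads and 10 tails

Because Beta–binomial updating is additive in the counts, the combined data contributed (α_post−α_prior, β_post−β_prior) successes and failures.
Total across both batches: 35−16=19 heads, 34−20=14 tails.
Subtract the first batch: 19−8=11 heads and 14−4=10 tails.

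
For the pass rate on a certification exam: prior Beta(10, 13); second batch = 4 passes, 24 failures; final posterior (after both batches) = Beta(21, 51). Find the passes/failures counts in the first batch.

Sequential conjugate updates are equivalent to a single update on the pooled data, so total successes = posterior α − prior α and total failures = posterior β − prior β.
Total across both batches: 21−10=11 passes, 51−13=38 failures.
Subtract the second batch: 11−4=7 passes and 38−24=14 failures.

7 passes and 14 failures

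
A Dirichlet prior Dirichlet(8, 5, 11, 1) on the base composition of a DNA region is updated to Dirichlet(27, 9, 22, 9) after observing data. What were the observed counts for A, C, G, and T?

For a Dirichlet(α) prior with multinomial counts c, the posterior is Dirichlet(α + c) componentwise.
Counts are posterior − prior componentwise: 27−8=19, 9−5=4, 22−11=11, 9−1=8.

counts (19, 4, 11, 8)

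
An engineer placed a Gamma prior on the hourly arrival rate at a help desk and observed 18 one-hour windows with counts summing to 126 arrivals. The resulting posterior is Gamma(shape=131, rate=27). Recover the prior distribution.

Gamma(shape=5, rate=9)

Gamma–Poisson conjugacy: posterior shape = α + Σxᵢ, posterior rate = β + n.
So α = 131 − 126 = 5 and β = 27 − 18 = 9.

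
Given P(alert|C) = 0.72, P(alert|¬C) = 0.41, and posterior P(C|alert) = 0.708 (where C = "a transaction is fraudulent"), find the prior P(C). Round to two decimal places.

Bayes' rule in odds form gives O(C|E) = O(C)·[P(E|C)/P(E|¬C)], hence O(C) = O(C|E)/LR.
Posterior odds = 0.708/(1−0.708) = 2.4247. LR = 0.72/0.41 = 1.7561.
Prior odds = 2.4247/1.7561 = 1.3807, so P(C) = 1.3807/(1+1.3807) ≈ 0.58.

P(C) = 0.58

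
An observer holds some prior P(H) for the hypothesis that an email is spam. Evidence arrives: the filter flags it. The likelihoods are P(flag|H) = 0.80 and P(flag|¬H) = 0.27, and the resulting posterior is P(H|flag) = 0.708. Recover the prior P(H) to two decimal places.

Bayes' rule in odds form gives O(H|E) = O(H)·[P(E|H)/P(E|¬H)], hence O(H) = O(H|E)/LR.
Posterior odds = 0.708/(1−0.708) = 2.4247. LR = 0.80/0.27 = 2.9630.
Prior odds = 2.4247/2.9630 = 0.8183, so P(H) = 0.8183/(1+0.8183) ≈ 0.45.

P(H) = 0.45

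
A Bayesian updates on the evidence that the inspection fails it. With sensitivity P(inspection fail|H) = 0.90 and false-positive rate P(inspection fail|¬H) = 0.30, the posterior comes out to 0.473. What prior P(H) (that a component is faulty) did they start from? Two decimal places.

Bayes' rule in odds form gives O(H|E) = O(H)·[P(E|H)/P(E|¬H)], hence O(H) = O(H|E)/LR.
Posterior odds = 0.473/(1−0.473) = 0.8975. LR = 0.90/0.30 = 3.0000.
Prior odds = 0.8975/3.0000 = 0.2992, so P(H) = 0.2992/(1+0.2992) ≈ 0.23.

P(H) = 0.23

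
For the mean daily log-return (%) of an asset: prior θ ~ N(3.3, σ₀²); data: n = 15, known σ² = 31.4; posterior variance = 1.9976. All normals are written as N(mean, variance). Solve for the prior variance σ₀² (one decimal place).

For the Normal–Normal model with known σ², precisions add: τ_n = τ₀ + n/σ².
So 1/σ₀² = 1/1.9976 − 15/31.4 = 0.500601 − 0.477707 = 0.022894.
Hence σ₀² = 1/0.022894 ≈ 43.7.

σ₀² = 43.7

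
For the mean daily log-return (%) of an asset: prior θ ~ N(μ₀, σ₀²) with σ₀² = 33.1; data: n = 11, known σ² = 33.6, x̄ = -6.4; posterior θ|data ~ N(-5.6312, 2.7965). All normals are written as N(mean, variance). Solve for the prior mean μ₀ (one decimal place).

The posterior mean is a precision-weighted average: μ_n = (τ₀μ₀ + τ_data·x̄)/(τ₀+τ_data), with τ₀=1/σ₀² and τ_data=n/σ².
Here τ₀ = 1/33.1 = 0.030211 and τ_data = 11/33.6 = 0.327381, so τ_n = 0.357592.
Rearranging for μ₀: μ₀ = (μ_n·τ_n − τ_data·x̄)/τ₀ = (-5.6312·0.357592 − 0.327381·-6.4) / 0.030211 = 0.081566/0.030211 ≈ 2.7.

μ₀ = 2.7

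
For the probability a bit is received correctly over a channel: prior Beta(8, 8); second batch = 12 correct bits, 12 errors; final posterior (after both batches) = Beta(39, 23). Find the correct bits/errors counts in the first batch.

19 correct bits and 3 errors

Because Beta–binomial updating is additive in the counts, the combined data contributed (α_post−α_prior, β_post−β_prior) successes and failures.
Total across both batches: 39−8=31 correct bits, 23−8=15 errors.
Subtract the second batch: 31−12=19 correct bits and 15−12=3 errors.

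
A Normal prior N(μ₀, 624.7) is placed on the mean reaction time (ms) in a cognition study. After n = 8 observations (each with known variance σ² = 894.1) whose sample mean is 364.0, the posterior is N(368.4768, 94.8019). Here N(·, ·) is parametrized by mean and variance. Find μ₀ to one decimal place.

μ₀ = 393.5

The posterior mean is a precision-weighted average: μ_n = (τ₀μ₀ + τ_data·x̄)/(τ₀+τ_data), with τ₀=1/σ₀² and τ_data=n/σ².
Here τ₀ = 1/624.7 = 0.001601 and τ_data = 8/894.1 = 0.008948, so τ_n = 0.010549.
Rearranging for μ₀: μ₀ = (μ_n·τ_n − τ_data·x̄)/τ₀ = (368.4768·0.010549 − 0.008948·364.0) / 0.001601 = 0.629990/0.001601 ≈ 393.5.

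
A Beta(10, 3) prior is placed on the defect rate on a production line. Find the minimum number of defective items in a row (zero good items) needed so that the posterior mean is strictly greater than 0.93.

k = 30

After k defective items and 0 good items the posterior is Beta(10+k, 3), with mean (10+k)/(10+3+k).
Set (10+k)/(13+k) > 0.93 and solve: k > (0.93·13 − 10)/(1 − 0.93) = 29.857.
The smallest integer exceeding 29.857 is 30.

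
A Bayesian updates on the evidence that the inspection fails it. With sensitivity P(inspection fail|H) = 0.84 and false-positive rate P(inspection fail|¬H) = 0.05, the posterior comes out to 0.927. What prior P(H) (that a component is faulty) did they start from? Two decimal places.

Bayes' rule in odds form gives O(H|E) = O(H)·[P(E|H)/P(E|¬H)], hence O(H) = O(H|E)/LR.
Posterior odds = 0.927/(1−0.927) = 12.6986. LR = 0.84/0.05 = 16.8000.
Prior odds = 12.6986/16.8000 = 0.7559, so P(H) = 0.7559/(1+0.7559) ≈ 0.43.

P(H) = 0.43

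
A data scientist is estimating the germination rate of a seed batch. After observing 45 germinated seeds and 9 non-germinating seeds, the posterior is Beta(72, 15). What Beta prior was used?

Beta(27, 6)

A Beta(α, β) prior with s successes and f failures in binomial data gives a Beta(α+s, β+f) posterior.
Subtract the data counts: 72−45=27, 15−9=6.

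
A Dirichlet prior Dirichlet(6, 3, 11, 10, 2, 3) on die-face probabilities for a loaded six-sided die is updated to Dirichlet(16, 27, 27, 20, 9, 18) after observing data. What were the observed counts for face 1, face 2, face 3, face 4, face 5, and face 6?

counts (10, 24, 16, 10, 7, 15)

For a Dirichlet(α) prior with multinomial counts c, the posterior is Dirichlet(α + c) componentwise.
Counts are posterior − prior componentwise: 16−6=10, 27−3=24, 27−11=16, 20−10=10, 9−2=7, 18−3=15.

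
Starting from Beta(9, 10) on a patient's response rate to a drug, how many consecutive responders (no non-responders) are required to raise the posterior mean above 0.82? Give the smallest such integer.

k = 37

After k responders and 0 non-responders the posterior is Beta(9+k, 10), with mean (9+k)/(9+10+k).
Set (9+k)/(19+k) > 0.82 and solve: k > (0.82·19 − 9)/(1 − 0.82) = 36.556.
The smallest integer exceeding 36.556 is 37.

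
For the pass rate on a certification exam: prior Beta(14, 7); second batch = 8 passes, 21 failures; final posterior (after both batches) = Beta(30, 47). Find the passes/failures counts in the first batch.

Sequential conjugate updates are equivalent to a single update on the pooled data, so total successes = posterior α − prior α and total failures = posterior β − prior β.
Total across both batches: 30−14=16 passes, 47−7=40 failures.
Subtract the second batch: 16−8=8 passes and 40−21=19 failures.

8 passes and 19 failures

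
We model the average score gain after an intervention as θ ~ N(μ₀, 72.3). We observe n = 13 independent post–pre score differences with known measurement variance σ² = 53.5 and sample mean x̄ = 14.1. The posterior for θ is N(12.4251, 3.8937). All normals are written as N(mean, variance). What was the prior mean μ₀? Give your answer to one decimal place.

μ₀ = -17.0

With known observation variance, the Normal–Normal posterior has precision τ_n = τ₀ + n/σ² and mean μ_n = (τ₀μ₀ + (n/σ²)x̄)/τ_n.
Here τ₀ = 1/72.3 = 0.013831 and τ_data = 13/53.5 = 0.242991, so τ_n = 0.256822.
Rearranging for μ₀: μ₀ = (μ_n·τ_n − τ_data·x̄)/τ₀ = (12.4251·0.256822 − 0.242991·14.1) / 0.013831 = -0.235134/0.013831 ≈ -17.0.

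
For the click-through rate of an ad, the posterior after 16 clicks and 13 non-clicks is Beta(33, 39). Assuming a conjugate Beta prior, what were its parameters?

A Beta(α, β) prior with s successes and f failures in binomial data gives a Beta(α+s, β+f) posterior.
Subtract the data counts: 33−16=17, 39−13=26.

Beta(17, 26)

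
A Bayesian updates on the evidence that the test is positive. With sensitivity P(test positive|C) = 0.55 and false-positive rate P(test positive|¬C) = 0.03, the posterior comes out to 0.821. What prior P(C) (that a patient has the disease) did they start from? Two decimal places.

In odds form, posterior odds = prior odds × likelihood ratio, so prior odds = posterior odds ÷ LR.
Posterior odds = 0.821/(1−0.821) = 4.5866. LR = 0.55/0.03 = 18.3333.
Prior odds = 4.5866/18.3333 = 0.2502, so P(C) = 0.2502/(1+0.2502) ≈ 0.20.

P(C) = 0.20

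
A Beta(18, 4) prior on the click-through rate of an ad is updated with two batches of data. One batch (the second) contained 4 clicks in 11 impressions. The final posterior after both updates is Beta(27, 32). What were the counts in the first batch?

5 clicks and 21 non-clicks

Sequential conjugate updates are equivalent to a single update on the pooled data, so total successes = posterior α − prior α and total failures = posterior β − prior β.
Total across both batches: 27−18=9 clicks, 32−4=28 non-clicks.
Subtract the second batch: 9−4=5 clicks and 28−7=21 non-clicks.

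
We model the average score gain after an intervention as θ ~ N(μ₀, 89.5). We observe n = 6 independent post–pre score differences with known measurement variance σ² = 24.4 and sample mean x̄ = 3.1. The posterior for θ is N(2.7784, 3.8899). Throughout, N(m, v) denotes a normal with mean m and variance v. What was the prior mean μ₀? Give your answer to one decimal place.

With known observation variance, the Normal–Normal posterior has precision τ_n = τ₀ + n/σ² and mean μ_n = (τ₀μ₀ + (n/σ²)x̄)/τ_n.
Here τ₀ = 1/89.5 = 0.011173 and τ_data = 6/24.4 = 0.245902, so τ_n = 0.257075.
Rearranging for μ₀: μ₀ = (μ_n·τ_n − τ_data·x̄)/τ₀ = (2.7784·0.257075 − 0.245902·3.1) / 0.011173 = -0.048039/0.011173 ≈ -4.3.

μ₀ = -4.3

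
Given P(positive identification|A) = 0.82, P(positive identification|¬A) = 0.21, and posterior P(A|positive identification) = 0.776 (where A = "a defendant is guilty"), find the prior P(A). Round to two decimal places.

In odds form, posterior odds = prior odds × likelihood ratio, so prior odds = posterior odds ÷ LR.
Posterior odds = 0.776/(1−0.776) = 3.4643. LR = 0.82/0.21 = 3.9048.
Prior odds = 3.4643/3.9048 = 0.8872, so P(A) = 0.8872/(1+0.8872) ≈ 0.47.

P(A) = 0.47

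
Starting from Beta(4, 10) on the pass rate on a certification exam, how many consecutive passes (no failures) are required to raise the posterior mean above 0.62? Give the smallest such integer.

k = 13

After k passes and 0 failures the posterior is Beta(4+k, 10), with mean (4+k)/(4+10+k).
Set (4+k)/(14+k) > 0.62 and solve: k > (0.62·14 − 4)/(1 − 0.62) = 12.316.
The smallest integer exceeding 12.316 is 13.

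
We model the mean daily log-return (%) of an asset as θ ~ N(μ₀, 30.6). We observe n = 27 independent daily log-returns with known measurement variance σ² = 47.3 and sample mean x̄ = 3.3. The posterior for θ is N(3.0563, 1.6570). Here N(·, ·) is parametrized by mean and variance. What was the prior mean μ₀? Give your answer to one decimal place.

μ₀ = -1.2

With known observation variance, the Normal–Normal posterior has precision τ_n = τ₀ + n/σ² and mean μ_n = (τ₀μ₀ + (n/σ²)x̄)/τ_n.
Here τ₀ = 1/30.6 = 0.032680 and τ_data = 27/47.3 = 0.570825, so τ_n = 0.603505.
Rearranging for μ₀: μ₀ = (μ_n·τ_n − τ_data·x̄)/τ₀ = (3.0563·0.603505 − 0.570825·3.3) / 0.032680 = -0.039230/0.032680 ≈ -1.2.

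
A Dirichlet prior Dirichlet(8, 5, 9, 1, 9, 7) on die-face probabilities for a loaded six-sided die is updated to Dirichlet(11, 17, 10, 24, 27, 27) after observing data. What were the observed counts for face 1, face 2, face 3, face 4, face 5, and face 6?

For a Dirichlet(α) prior with multinomial counts c, the posterior is Dirichlet(α + c) componentwise.
Counts are posterior − prior componentwise: 11−8=3, 17−5=12, 10−9=1, 24−1=23, 27−9=18, 27−7=20.

counts (3, 12, 1, 23, 18, 20)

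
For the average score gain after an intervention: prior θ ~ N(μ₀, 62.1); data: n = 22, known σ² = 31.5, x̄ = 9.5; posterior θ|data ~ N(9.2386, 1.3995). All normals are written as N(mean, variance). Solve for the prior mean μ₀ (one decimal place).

μ₀ = -2.1

The posterior mean is a precision-weighted average: μ_n = (τ₀μ₀ + τ_data·x̄)/(τ₀+τ_data), with τ₀=1/σ₀² and τ_data=n/σ².
Here τ₀ = 1/62.1 = 0.016103 and τ_data = 22/31.5 = 0.698413, so τ_n = 0.714516.
Rearranging for μ₀: μ₀ = (μ_n·τ_n − τ_data·x̄)/τ₀ = (9.2386·0.714516 − 0.698413·9.5) / 0.016103 = -0.033796/0.016103 ≈ -2.1.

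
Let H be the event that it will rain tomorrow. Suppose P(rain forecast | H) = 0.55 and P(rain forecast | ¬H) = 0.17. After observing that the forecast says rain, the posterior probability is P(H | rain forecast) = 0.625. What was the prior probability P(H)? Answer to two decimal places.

P(H) = 0.34

Bayes' rule in odds form gives O(H|E) = O(H)·[P(E|H)/P(E|¬H)], hence O(H) = O(H|E)/LR.
Posterior odds = 0.625/(1−0.625) = 1.6667. LR = 0.55/0.17 = 3.2353.
Prior odds = 1.6667/3.2353 = 0.5152, so P(H) = 0.5152/(1+0.5152) ≈ 0.34.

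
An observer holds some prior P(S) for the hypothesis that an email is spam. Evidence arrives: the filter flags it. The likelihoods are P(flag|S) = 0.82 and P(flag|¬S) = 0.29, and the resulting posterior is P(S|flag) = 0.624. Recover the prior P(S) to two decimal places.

In odds form, posterior odds = prior odds × likelihood ratio, so prior odds = posterior odds ÷ LR.
Posterior odds = 0.624/(1−0.624) = 1.6596. LR = 0.82/0.29 = 2.8276.
Prior odds = 1.6596/2.8276 = 0.5869, so P(S) = 0.5869/(1+0.5869) ≈ 0.37.

P(S) = 0.37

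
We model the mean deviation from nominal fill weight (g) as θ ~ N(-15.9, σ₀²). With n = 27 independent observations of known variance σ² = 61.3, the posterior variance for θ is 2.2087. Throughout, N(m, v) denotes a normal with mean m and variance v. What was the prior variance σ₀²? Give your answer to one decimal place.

σ₀² = 81.3

For the Normal–Normal model with known σ², precisions add: τ_n = τ₀ + n/σ².
So 1/σ₀² = 1/2.2087 − 27/61.3 = 0.452755 − 0.440457 = 0.012298.
Hence σ₀² = 1/0.012298 ≈ 81.3.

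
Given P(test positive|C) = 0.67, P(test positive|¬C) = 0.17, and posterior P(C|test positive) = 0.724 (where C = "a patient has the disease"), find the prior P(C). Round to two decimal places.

P(C) = 0.40

In odds form, posterior odds = prior odds × likelihood ratio, so prior odds = posterior odds ÷ LR.
Posterior odds = 0.724/(1−0.724) = 2.6232. LR = 0.67/0.17 = 3.9412.
Prior odds = 2.6232/3.9412 = 0.6656, so P(C) = 0.6656/(1+0.6656) ≈ 0.40.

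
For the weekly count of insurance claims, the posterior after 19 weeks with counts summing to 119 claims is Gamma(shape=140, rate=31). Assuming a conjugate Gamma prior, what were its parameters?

Gamma(shape=21, rate=12)

A Gamma(α, β) prior (rate parametrization) on a Poisson rate with n observations summing to S gives posterior Gamma(α+S, β+n).
So α = 140 − 119 = 21 and β = 31 − 19 = 12.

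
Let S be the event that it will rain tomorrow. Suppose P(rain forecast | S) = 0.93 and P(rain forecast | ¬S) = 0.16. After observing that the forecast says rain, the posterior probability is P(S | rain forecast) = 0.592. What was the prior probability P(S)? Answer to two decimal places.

P(S) = 0.20

Bayes' rule in odds form gives O(S|E) = O(S)·[P(E|S)/P(E|¬S)], hence O(S) = O(S|E)/LR.
Posterior odds = 0.592/(1−0.592) = 1.4510. LR = 0.93/0.16 = 5.8125.
Prior odds = 1.4510/5.8125 = 0.2496, so P(S) = 0.2496/(1+0.2496) ≈ 0.20.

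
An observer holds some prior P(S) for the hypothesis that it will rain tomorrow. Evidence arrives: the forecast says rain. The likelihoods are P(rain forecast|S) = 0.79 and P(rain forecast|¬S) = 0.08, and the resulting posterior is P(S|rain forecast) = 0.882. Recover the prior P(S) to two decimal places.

In odds form, posterior odds = prior odds × likelihood ratio, so prior odds = posterior odds ÷ LR.
Posterior odds = 0.882/(1−0.882) = 7.4746. LR = 0.79/0.08 = 9.8750.
Prior odds = 7.4746/9.8750 = 0.7569, so P(S) = 0.7569/(1+0.7569) ≈ 0.43.

P(S) = 0.43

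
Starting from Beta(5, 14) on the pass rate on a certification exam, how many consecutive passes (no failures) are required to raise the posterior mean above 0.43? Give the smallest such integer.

After k passes and 0 failures the posterior is Beta(5+k, 14), with mean (5+k)/(5+14+k).
Set (5+k)/(19+k) > 0.43 and solve: k > (0.43·19 − 5)/(1 − 0.43) = 5.561.
The smallest integer exceeding 5.561 is 6, and checking k=6: (11)/(25) = 0.4400 > 0.43.

k = 6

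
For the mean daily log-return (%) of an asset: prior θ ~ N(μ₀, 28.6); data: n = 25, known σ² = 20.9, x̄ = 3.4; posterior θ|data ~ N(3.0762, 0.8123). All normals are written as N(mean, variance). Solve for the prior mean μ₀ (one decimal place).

The posterior mean is a precision-weighted average: μ_n = (τ₀μ₀ + τ_data·x̄)/(τ₀+τ_data), with τ₀=1/σ₀² and τ_data=n/σ².
Here τ₀ = 1/28.6 = 0.034965 and τ_data = 25/20.9 = 1.196172, so τ_n = 1.231137.
Rearranging for μ₀: μ₀ = (μ_n·τ_n − τ_data·x̄)/τ₀ = (3.0762·1.231137 − 1.196172·3.4) / 0.034965 = -0.279761/0.034965 ≈ -8.0.

μ₀ = -8.0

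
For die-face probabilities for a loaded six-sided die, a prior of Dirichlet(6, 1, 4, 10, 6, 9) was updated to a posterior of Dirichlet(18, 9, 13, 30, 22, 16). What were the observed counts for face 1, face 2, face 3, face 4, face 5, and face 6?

For a Dirichlet(α) prior with multinomial counts c, the posterior is Dirichlet(α + c) componentwise.
Counts are posterior − prior componentwise: 18−6=12, 9−1=8, 13−4=9, 30−10=20, 22−6=16, 16−9=7.

counts (12, 8, 9, 20, 16, 7)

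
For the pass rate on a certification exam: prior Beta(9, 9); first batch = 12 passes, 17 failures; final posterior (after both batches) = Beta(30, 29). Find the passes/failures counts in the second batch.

9 passes and 3 failures

Sequential conjugate updates are equivalent to a single update on the pooled data, so total successes = posterior α − prior α and total failures = posterior β − prior β.
Total across both batches: 30−9=21 passes, 29−9=20 failures.
Subtract the first batch: 21−12=9 passes and 20−17=3 failures.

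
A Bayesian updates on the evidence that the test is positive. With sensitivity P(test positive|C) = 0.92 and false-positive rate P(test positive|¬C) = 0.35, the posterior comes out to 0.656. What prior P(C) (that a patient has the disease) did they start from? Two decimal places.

P(C) = 0.42

Bayes' rule in odds form gives O(C|E) = O(C)·[P(E|C)/P(E|¬C)], hence O(C) = O(C|E)/LR.
Posterior odds = 0.656/(1−0.656) = 1.9070. LR = 0.92/0.35 = 2.6286.
Prior odds = 1.9070/2.6286 = 0.7255, so P(C) = 0.7255/(1+0.7255) ≈ 0.42.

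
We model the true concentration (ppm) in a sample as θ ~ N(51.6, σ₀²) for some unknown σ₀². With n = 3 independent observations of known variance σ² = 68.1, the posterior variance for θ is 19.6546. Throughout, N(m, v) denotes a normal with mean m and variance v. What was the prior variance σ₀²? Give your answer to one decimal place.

Posterior precision equals prior precision plus data precision: 1/σ_n² = 1/σ₀² + n/σ².
So 1/σ₀² = 1/19.6546 − 3/68.1 = 0.050879 − 0.044053 = 0.006826.
Hence σ₀² = 1/0.006826 ≈ 146.5.

σ₀² = 146.5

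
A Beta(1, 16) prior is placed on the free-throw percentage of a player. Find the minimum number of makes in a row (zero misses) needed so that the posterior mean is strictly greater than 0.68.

After k makes and 0 misses the posterior is Beta(1+k, 16), with mean (1+k)/(1+16+k).
Set (1+k)/(17+k) > 0.68 and solve: k > (0.68·17 − 1)/(1 − 0.68) = 33.000.
The smallest integer exceeding 33.000 is 34, and checking k=34: (35)/(51) = 0.6863 > 0.68.

k = 34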